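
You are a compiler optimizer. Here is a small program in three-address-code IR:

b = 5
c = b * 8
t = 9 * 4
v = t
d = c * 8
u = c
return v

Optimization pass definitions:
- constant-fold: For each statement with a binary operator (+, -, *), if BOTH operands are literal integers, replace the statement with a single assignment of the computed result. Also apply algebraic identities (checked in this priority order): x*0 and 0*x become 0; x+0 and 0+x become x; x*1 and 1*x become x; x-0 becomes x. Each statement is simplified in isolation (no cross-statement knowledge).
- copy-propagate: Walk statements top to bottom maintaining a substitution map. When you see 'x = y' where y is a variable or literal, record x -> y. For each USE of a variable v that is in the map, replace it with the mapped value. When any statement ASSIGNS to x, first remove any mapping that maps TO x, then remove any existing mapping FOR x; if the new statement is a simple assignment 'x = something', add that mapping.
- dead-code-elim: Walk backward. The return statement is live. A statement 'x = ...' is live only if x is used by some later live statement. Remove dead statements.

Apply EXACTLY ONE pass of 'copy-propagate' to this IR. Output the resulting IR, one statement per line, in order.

Answer: b = 5
c = 5 * 8
t = 9 * 4
v = t
d = c * 8
u = c
return t

Derivation:
Applying copy-propagate statement-by-statement:
  [1] b = 5  (unchanged)
  [2] c = b * 8  -> c = 5 * 8
  [3] t = 9 * 4  (unchanged)
  [4] v = t  (unchanged)
  [5] d = c * 8  (unchanged)
  [6] u = c  (unchanged)
  [7] return v  -> return t
Result (7 stmts):
  b = 5
  c = 5 * 8
  t = 9 * 4
  v = t
  d = c * 8
  u = c
  return t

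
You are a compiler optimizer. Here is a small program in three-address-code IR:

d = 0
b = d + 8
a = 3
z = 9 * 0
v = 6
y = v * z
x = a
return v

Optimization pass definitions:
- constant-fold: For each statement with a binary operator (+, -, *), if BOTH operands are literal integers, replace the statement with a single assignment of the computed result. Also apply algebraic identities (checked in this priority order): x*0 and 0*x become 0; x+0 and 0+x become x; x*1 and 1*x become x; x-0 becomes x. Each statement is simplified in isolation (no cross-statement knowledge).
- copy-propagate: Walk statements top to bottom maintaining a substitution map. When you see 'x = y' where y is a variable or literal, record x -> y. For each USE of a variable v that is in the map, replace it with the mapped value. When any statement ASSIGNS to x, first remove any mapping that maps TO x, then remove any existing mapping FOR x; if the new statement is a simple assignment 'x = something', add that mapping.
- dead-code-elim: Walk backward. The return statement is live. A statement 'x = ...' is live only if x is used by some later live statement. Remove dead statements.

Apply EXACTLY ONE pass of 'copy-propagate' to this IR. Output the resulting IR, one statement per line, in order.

Applying copy-propagate statement-by-statement:
  [1] d = 0  (unchanged)
  [2] b = d + 8  -> b = 0 + 8
  [3] a = 3  (unchanged)
  [4] z = 9 * 0  (unchanged)
  [5] v = 6  (unchanged)
  [6] y = v * z  -> y = 6 * z
  [7] x = a  -> x = 3
  [8] return v  -> return 6
Result (8 stmts):
  d = 0
  b = 0 + 8
  a = 3
  z = 9 * 0
  v = 6
  y = 6 * z
  x = 3
  return 6

Answer: d = 0
b = 0 + 8
a = 3
z = 9 * 0
v = 6
y = 6 * z
x = 3
return 6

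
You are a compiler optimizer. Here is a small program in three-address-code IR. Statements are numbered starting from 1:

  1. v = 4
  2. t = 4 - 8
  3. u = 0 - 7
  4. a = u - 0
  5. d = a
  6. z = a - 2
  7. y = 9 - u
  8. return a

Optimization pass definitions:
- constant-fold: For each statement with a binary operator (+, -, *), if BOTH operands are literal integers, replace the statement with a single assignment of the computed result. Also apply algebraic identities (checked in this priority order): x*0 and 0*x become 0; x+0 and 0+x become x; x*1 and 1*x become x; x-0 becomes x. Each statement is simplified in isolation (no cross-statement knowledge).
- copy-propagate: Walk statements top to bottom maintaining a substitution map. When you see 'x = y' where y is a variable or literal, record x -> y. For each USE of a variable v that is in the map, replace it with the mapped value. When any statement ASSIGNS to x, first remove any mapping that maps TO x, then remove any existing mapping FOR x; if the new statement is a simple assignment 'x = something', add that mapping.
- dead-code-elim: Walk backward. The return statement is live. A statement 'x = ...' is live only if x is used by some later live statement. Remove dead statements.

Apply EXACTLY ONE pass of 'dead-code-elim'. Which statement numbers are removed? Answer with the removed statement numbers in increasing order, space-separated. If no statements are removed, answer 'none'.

Backward liveness scan:
Stmt 1 'v = 4': DEAD (v not in live set [])
Stmt 2 't = 4 - 8': DEAD (t not in live set [])
Stmt 3 'u = 0 - 7': KEEP (u is live); live-in = []
Stmt 4 'a = u - 0': KEEP (a is live); live-in = ['u']
Stmt 5 'd = a': DEAD (d not in live set ['a'])
Stmt 6 'z = a - 2': DEAD (z not in live set ['a'])
Stmt 7 'y = 9 - u': DEAD (y not in live set ['a'])
Stmt 8 'return a': KEEP (return); live-in = ['a']
Removed statement numbers: [1, 2, 5, 6, 7]
Surviving IR:
  u = 0 - 7
  a = u - 0
  return a

Answer: 1 2 5 6 7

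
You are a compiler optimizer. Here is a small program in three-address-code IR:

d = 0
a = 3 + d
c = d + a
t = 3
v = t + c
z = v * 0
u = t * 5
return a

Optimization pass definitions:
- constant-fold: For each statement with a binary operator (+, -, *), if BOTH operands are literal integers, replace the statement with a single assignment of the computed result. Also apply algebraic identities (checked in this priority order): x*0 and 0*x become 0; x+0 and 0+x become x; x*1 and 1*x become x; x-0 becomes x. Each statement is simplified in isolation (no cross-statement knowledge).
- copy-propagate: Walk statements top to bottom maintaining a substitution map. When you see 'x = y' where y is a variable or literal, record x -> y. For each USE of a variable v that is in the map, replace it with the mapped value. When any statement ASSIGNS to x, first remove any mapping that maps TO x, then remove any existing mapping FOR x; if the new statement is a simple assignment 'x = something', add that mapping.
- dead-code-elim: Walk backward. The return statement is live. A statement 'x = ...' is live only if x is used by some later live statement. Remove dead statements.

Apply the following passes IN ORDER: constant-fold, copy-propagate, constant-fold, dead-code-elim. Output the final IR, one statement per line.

Initial IR:
  d = 0
  a = 3 + d
  c = d + a
  t = 3
  v = t + c
  z = v * 0
  u = t * 5
  return a
After constant-fold (8 stmts):
  d = 0
  a = 3 + d
  c = d + a
  t = 3
  v = t + c
  z = 0
  u = t * 5
  return a
After copy-propagate (8 stmts):
  d = 0
  a = 3 + 0
  c = 0 + a
  t = 3
  v = 3 + c
  z = 0
  u = 3 * 5
  return a
After constant-fold (8 stmts):
  d = 0
  a = 3
  c = a
  t = 3
  v = 3 + c
  z = 0
  u = 15
  return a
After dead-code-elim (2 stmts):
  a = 3
  return a

Answer: a = 3
return a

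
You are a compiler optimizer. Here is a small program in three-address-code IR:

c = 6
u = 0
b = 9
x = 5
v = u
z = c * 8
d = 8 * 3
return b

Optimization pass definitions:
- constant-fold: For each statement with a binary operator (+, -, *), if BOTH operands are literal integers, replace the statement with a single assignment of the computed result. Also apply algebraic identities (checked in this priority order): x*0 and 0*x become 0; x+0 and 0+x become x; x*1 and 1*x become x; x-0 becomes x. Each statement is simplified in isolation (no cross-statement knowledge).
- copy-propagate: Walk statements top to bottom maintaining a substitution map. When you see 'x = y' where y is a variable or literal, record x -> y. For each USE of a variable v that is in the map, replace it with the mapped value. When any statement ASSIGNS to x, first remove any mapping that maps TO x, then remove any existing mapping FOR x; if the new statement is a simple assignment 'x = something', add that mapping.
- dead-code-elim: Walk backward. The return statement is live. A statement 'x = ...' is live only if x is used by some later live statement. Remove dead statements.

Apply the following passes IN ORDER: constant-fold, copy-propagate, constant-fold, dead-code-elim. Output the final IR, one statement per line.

Initial IR:
  c = 6
  u = 0
  b = 9
  x = 5
  v = u
  z = c * 8
  d = 8 * 3
  return b
After constant-fold (8 stmts):
  c = 6
  u = 0
  b = 9
  x = 5
  v = u
  z = c * 8
  d = 24
  return b
After copy-propagate (8 stmts):
  c = 6
  u = 0
  b = 9
  x = 5
  v = 0
  z = 6 * 8
  d = 24
  return 9
After constant-fold (8 stmts):
  c = 6
  u = 0
  b = 9
  x = 5
  v = 0
  z = 48
  d = 24
  return 9
After dead-code-elim (1 stmts):
  return 9

Answer: return 9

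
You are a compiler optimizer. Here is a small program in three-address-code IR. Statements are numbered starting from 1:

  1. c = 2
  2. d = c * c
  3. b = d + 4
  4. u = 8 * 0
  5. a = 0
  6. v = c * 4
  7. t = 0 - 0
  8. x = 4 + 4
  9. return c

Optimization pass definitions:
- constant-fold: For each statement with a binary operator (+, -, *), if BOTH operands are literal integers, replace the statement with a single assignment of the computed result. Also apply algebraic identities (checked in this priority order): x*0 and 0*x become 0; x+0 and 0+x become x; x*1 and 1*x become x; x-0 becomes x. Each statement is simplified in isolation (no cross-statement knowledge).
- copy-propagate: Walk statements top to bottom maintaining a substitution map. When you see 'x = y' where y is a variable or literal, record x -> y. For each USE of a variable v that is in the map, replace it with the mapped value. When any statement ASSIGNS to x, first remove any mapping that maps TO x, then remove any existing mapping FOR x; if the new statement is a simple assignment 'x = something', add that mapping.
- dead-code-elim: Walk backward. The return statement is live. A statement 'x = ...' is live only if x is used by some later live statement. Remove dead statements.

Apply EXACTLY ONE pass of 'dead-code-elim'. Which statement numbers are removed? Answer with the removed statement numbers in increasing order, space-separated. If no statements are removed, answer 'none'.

Backward liveness scan:
Stmt 1 'c = 2': KEEP (c is live); live-in = []
Stmt 2 'd = c * c': DEAD (d not in live set ['c'])
Stmt 3 'b = d + 4': DEAD (b not in live set ['c'])
Stmt 4 'u = 8 * 0': DEAD (u not in live set ['c'])
Stmt 5 'a = 0': DEAD (a not in live set ['c'])
Stmt 6 'v = c * 4': DEAD (v not in live set ['c'])
Stmt 7 't = 0 - 0': DEAD (t not in live set ['c'])
Stmt 8 'x = 4 + 4': DEAD (x not in live set ['c'])
Stmt 9 'return c': KEEP (return); live-in = ['c']
Removed statement numbers: [2, 3, 4, 5, 6, 7, 8]
Surviving IR:
  c = 2
  return c

Answer: 2 3 4 5 6 7 8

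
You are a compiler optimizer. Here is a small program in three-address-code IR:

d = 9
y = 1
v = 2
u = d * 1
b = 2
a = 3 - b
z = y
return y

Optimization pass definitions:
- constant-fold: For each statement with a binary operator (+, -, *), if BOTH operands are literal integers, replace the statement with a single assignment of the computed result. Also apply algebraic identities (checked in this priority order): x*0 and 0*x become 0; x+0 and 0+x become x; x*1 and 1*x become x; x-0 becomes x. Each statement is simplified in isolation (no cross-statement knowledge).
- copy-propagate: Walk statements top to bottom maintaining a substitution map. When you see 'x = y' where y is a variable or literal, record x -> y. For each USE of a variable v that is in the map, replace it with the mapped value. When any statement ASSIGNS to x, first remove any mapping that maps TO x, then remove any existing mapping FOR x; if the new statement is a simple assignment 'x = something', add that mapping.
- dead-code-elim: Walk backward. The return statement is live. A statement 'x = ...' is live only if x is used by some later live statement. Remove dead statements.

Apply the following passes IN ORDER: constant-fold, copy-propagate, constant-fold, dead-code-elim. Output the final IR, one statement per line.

Initial IR:
  d = 9
  y = 1
  v = 2
  u = d * 1
  b = 2
  a = 3 - b
  z = y
  return y
After constant-fold (8 stmts):
  d = 9
  y = 1
  v = 2
  u = d
  b = 2
  a = 3 - b
  z = y
  return y
After copy-propagate (8 stmts):
  d = 9
  y = 1
  v = 2
  u = 9
  b = 2
  a = 3 - 2
  z = 1
  return 1
After constant-fold (8 stmts):
  d = 9
  y = 1
  v = 2
  u = 9
  b = 2
  a = 1
  z = 1
  return 1
After dead-code-elim (1 stmts):
  return 1

Answer: return 1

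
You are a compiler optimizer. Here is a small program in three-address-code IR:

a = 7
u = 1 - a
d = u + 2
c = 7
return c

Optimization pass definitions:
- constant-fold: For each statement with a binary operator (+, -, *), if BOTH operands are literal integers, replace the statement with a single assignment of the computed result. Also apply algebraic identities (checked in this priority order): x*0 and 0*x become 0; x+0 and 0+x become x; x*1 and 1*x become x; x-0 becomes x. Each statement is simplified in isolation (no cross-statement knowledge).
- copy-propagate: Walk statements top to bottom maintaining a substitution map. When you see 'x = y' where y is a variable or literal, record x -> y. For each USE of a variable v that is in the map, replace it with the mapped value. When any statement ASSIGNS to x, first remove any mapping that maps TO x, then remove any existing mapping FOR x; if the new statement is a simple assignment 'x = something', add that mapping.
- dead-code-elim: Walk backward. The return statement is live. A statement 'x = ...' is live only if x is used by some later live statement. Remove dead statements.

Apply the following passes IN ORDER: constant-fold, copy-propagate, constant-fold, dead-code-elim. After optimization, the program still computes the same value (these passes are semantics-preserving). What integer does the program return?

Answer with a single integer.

Answer: 7

Derivation:
Initial IR:
  a = 7
  u = 1 - a
  d = u + 2
  c = 7
  return c
After constant-fold (5 stmts):
  a = 7
  u = 1 - a
  d = u + 2
  c = 7
  return c
After copy-propagate (5 stmts):
  a = 7
  u = 1 - 7
  d = u + 2
  c = 7
  return 7
After constant-fold (5 stmts):
  a = 7
  u = -6
  d = u + 2
  c = 7
  return 7
After dead-code-elim (1 stmts):
  return 7
Evaluate:
  a = 7  =>  a = 7
  u = 1 - a  =>  u = -6
  d = u + 2  =>  d = -4
  c = 7  =>  c = 7
  return c = 7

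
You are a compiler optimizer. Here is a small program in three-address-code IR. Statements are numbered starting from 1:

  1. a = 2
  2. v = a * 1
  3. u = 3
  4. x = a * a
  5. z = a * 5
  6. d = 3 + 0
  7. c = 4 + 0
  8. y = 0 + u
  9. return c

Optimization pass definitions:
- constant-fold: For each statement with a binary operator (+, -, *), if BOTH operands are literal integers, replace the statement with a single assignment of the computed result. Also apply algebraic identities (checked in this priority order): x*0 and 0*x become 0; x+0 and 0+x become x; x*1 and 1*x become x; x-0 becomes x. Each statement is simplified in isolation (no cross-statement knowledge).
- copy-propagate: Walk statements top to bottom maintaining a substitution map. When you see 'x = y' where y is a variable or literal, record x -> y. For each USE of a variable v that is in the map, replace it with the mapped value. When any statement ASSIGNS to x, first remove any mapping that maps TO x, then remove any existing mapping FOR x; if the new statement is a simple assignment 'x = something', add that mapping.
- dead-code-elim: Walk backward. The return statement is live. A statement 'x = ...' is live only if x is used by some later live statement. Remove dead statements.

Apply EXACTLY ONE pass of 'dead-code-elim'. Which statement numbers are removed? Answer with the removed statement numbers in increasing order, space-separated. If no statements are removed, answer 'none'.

Backward liveness scan:
Stmt 1 'a = 2': DEAD (a not in live set [])
Stmt 2 'v = a * 1': DEAD (v not in live set [])
Stmt 3 'u = 3': DEAD (u not in live set [])
Stmt 4 'x = a * a': DEAD (x not in live set [])
Stmt 5 'z = a * 5': DEAD (z not in live set [])
Stmt 6 'd = 3 + 0': DEAD (d not in live set [])
Stmt 7 'c = 4 + 0': KEEP (c is live); live-in = []
Stmt 8 'y = 0 + u': DEAD (y not in live set ['c'])
Stmt 9 'return c': KEEP (return); live-in = ['c']
Removed statement numbers: [1, 2, 3, 4, 5, 6, 8]
Surviving IR:
  c = 4 + 0
  return c

Answer: 1 2 3 4 5 6 8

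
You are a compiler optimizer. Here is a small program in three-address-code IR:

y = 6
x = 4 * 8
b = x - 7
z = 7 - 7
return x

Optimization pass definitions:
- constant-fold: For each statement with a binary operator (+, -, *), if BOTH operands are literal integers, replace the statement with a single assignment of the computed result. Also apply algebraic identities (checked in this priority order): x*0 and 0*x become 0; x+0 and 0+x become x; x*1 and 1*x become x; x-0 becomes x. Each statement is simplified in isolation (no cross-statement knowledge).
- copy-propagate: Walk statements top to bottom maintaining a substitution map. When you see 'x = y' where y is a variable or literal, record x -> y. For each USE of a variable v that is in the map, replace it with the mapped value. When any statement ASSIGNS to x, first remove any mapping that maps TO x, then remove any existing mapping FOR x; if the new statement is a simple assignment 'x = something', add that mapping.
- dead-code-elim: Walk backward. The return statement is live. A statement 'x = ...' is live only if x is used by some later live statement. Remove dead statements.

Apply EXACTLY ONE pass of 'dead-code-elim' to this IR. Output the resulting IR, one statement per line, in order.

Applying dead-code-elim statement-by-statement:
  [5] return x  -> KEEP (return); live=['x']
  [4] z = 7 - 7  -> DEAD (z not live)
  [3] b = x - 7  -> DEAD (b not live)
  [2] x = 4 * 8  -> KEEP; live=[]
  [1] y = 6  -> DEAD (y not live)
Result (2 stmts):
  x = 4 * 8
  return x

Answer: x = 4 * 8
return x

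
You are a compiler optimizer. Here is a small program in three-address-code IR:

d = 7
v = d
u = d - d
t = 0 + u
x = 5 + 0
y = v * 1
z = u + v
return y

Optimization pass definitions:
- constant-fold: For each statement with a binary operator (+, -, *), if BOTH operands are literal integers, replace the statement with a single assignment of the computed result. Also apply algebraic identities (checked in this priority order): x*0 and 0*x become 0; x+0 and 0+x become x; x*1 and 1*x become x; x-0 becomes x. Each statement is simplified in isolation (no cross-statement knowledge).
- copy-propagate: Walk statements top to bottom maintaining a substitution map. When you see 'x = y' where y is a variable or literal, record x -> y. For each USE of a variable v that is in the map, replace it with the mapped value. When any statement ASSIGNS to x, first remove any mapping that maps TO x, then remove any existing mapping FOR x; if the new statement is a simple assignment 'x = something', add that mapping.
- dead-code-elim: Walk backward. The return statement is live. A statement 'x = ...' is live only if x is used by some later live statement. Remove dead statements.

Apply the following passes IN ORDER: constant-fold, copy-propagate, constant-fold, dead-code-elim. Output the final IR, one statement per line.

Initial IR:
  d = 7
  v = d
  u = d - d
  t = 0 + u
  x = 5 + 0
  y = v * 1
  z = u + v
  return y
After constant-fold (8 stmts):
  d = 7
  v = d
  u = d - d
  t = u
  x = 5
  y = v
  z = u + v
  return y
After copy-propagate (8 stmts):
  d = 7
  v = 7
  u = 7 - 7
  t = u
  x = 5
  y = 7
  z = u + 7
  return 7
After constant-fold (8 stmts):
  d = 7
  v = 7
  u = 0
  t = u
  x = 5
  y = 7
  z = u + 7
  return 7
After dead-code-elim (1 stmts):
  return 7

Answer: return 7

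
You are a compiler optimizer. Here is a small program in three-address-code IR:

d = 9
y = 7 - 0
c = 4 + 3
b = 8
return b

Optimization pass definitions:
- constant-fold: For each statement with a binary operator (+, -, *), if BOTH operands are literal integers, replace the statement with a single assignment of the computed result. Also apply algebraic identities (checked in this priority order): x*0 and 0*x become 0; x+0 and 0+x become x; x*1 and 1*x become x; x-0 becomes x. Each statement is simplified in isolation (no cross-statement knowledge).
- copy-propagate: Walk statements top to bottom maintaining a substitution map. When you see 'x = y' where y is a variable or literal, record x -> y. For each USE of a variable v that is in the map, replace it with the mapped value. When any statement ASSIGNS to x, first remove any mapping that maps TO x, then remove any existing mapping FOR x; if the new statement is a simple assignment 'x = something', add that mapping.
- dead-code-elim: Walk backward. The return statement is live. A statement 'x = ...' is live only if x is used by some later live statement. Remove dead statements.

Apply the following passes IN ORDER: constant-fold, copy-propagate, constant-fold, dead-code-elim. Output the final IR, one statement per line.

Answer: return 8

Derivation:
Initial IR:
  d = 9
  y = 7 - 0
  c = 4 + 3
  b = 8
  return b
After constant-fold (5 stmts):
  d = 9
  y = 7
  c = 7
  b = 8
  return b
After copy-propagate (5 stmts):
  d = 9
  y = 7
  c = 7
  b = 8
  return 8
After constant-fold (5 stmts):
  d = 9
  y = 7
  c = 7
  b = 8
  return 8
After dead-code-elim (1 stmts):
  return 8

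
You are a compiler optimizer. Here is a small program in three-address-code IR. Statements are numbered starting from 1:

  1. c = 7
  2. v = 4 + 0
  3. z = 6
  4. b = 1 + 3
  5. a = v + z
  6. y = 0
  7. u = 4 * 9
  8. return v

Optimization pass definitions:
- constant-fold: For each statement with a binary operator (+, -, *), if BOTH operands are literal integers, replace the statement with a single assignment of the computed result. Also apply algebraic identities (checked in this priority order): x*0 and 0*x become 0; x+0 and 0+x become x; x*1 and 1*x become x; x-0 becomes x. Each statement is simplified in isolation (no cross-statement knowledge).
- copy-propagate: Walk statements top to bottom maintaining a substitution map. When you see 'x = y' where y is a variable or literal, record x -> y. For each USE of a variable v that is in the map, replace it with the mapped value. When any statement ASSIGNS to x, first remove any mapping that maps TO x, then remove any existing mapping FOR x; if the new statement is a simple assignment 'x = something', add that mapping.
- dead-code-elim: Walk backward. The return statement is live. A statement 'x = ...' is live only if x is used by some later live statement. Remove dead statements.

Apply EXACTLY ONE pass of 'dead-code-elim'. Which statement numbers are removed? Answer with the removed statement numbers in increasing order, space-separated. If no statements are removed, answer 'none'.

Answer: 1 3 4 5 6 7

Derivation:
Backward liveness scan:
Stmt 1 'c = 7': DEAD (c not in live set [])
Stmt 2 'v = 4 + 0': KEEP (v is live); live-in = []
Stmt 3 'z = 6': DEAD (z not in live set ['v'])
Stmt 4 'b = 1 + 3': DEAD (b not in live set ['v'])
Stmt 5 'a = v + z': DEAD (a not in live set ['v'])
Stmt 6 'y = 0': DEAD (y not in live set ['v'])
Stmt 7 'u = 4 * 9': DEAD (u not in live set ['v'])
Stmt 8 'return v': KEEP (return); live-in = ['v']
Removed statement numbers: [1, 3, 4, 5, 6, 7]
Surviving IR:
  v = 4 + 0
  return v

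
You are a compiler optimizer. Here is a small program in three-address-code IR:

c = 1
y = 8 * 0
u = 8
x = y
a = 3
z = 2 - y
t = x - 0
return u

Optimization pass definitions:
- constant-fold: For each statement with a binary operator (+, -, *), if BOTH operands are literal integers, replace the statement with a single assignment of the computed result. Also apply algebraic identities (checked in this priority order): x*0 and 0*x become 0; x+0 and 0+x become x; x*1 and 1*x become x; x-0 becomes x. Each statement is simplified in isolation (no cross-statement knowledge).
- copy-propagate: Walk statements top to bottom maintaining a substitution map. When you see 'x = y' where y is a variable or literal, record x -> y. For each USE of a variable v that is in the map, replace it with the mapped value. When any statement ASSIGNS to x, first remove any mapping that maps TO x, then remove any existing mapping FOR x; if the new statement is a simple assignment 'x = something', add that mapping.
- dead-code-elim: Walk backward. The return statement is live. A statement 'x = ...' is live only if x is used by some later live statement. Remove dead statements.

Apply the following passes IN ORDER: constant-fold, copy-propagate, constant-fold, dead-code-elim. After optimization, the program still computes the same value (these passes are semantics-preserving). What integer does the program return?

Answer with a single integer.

Answer: 8

Derivation:
Initial IR:
  c = 1
  y = 8 * 0
  u = 8
  x = y
  a = 3
  z = 2 - y
  t = x - 0
  return u
After constant-fold (8 stmts):
  c = 1
  y = 0
  u = 8
  x = y
  a = 3
  z = 2 - y
  t = x
  return u
After copy-propagate (8 stmts):
  c = 1
  y = 0
  u = 8
  x = 0
  a = 3
  z = 2 - 0
  t = 0
  return 8
After constant-fold (8 stmts):
  c = 1
  y = 0
  u = 8
  x = 0
  a = 3
  z = 2
  t = 0
  return 8
After dead-code-elim (1 stmts):
  return 8
Evaluate:
  c = 1  =>  c = 1
  y = 8 * 0  =>  y = 0
  u = 8  =>  u = 8
  x = y  =>  x = 0
  a = 3  =>  a = 3
  z = 2 - y  =>  z = 2
  t = x - 0  =>  t = 0
  return u = 8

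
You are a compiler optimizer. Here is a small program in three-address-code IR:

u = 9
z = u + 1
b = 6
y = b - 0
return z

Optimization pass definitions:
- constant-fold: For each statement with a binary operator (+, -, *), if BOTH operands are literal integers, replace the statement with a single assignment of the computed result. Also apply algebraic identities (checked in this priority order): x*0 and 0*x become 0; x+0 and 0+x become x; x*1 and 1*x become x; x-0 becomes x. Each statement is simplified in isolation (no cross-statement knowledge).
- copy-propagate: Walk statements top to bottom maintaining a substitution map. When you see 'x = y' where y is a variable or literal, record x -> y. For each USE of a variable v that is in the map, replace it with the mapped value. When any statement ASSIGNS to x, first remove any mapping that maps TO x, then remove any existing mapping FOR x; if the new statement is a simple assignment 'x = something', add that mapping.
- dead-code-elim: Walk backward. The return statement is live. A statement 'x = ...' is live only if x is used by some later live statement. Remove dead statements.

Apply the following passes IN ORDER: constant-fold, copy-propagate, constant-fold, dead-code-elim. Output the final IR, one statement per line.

Answer: z = 10
return z

Derivation:
Initial IR:
  u = 9
  z = u + 1
  b = 6
  y = b - 0
  return z
After constant-fold (5 stmts):
  u = 9
  z = u + 1
  b = 6
  y = b
  return z
After copy-propagate (5 stmts):
  u = 9
  z = 9 + 1
  b = 6
  y = 6
  return z
After constant-fold (5 stmts):
  u = 9
  z = 10
  b = 6
  y = 6
  return z
After dead-code-elim (2 stmts):
  z = 10
  return z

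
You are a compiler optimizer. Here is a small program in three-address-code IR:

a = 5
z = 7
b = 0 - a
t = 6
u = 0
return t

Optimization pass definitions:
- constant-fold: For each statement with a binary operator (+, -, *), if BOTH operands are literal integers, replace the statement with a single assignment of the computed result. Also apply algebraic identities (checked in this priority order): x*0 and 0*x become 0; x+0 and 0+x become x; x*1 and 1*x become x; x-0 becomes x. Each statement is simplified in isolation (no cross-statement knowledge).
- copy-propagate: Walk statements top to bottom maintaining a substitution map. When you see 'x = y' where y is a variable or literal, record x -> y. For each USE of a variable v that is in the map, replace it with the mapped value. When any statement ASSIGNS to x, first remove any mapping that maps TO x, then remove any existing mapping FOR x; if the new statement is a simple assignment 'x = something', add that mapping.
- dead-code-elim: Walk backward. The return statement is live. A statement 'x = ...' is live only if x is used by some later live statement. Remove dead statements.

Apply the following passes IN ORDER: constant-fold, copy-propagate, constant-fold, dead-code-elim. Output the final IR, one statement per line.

Answer: return 6

Derivation:
Initial IR:
  a = 5
  z = 7
  b = 0 - a
  t = 6
  u = 0
  return t
After constant-fold (6 stmts):
  a = 5
  z = 7
  b = 0 - a
  t = 6
  u = 0
  return t
After copy-propagate (6 stmts):
  a = 5
  z = 7
  b = 0 - 5
  t = 6
  u = 0
  return 6
After constant-fold (6 stmts):
  a = 5
  z = 7
  b = -5
  t = 6
  u = 0
  return 6
After dead-code-elim (1 stmts):
  return 6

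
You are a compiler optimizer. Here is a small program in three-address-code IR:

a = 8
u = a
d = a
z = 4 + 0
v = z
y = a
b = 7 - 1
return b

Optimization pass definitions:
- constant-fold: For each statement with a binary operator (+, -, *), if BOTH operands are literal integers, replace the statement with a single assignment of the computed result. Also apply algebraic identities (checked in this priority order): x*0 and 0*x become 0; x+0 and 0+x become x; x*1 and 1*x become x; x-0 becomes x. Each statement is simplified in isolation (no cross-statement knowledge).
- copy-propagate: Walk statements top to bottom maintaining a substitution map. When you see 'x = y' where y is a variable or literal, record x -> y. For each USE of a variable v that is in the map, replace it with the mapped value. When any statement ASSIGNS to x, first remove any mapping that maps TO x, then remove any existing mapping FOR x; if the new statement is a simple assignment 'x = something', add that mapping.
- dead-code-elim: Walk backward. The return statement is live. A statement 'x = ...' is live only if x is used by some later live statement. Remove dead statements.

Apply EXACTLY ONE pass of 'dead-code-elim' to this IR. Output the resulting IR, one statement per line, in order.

Applying dead-code-elim statement-by-statement:
  [8] return b  -> KEEP (return); live=['b']
  [7] b = 7 - 1  -> KEEP; live=[]
  [6] y = a  -> DEAD (y not live)
  [5] v = z  -> DEAD (v not live)
  [4] z = 4 + 0  -> DEAD (z not live)
  [3] d = a  -> DEAD (d not live)
  [2] u = a  -> DEAD (u not live)
  [1] a = 8  -> DEAD (a not live)
Result (2 stmts):
  b = 7 - 1
  return b

Answer: b = 7 - 1
return b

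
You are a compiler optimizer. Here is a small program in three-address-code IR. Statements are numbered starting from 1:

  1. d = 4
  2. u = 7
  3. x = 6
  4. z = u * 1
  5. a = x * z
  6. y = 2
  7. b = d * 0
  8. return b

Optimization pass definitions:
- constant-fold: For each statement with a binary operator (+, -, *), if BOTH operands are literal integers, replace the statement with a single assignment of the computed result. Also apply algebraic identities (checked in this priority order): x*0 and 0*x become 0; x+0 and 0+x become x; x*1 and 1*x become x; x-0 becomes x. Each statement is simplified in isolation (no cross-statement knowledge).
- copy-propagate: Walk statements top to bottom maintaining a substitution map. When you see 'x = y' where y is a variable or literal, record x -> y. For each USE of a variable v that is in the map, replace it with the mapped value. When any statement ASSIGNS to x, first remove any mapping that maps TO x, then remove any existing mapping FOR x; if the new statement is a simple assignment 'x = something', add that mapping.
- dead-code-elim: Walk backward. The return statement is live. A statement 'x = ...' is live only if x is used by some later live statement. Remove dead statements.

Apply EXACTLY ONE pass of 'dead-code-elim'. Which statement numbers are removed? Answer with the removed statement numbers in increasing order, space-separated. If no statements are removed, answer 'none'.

Backward liveness scan:
Stmt 1 'd = 4': KEEP (d is live); live-in = []
Stmt 2 'u = 7': DEAD (u not in live set ['d'])
Stmt 3 'x = 6': DEAD (x not in live set ['d'])
Stmt 4 'z = u * 1': DEAD (z not in live set ['d'])
Stmt 5 'a = x * z': DEAD (a not in live set ['d'])
Stmt 6 'y = 2': DEAD (y not in live set ['d'])
Stmt 7 'b = d * 0': KEEP (b is live); live-in = ['d']
Stmt 8 'return b': KEEP (return); live-in = ['b']
Removed statement numbers: [2, 3, 4, 5, 6]
Surviving IR:
  d = 4
  b = d * 0
  return b

Answer: 2 3 4 5 6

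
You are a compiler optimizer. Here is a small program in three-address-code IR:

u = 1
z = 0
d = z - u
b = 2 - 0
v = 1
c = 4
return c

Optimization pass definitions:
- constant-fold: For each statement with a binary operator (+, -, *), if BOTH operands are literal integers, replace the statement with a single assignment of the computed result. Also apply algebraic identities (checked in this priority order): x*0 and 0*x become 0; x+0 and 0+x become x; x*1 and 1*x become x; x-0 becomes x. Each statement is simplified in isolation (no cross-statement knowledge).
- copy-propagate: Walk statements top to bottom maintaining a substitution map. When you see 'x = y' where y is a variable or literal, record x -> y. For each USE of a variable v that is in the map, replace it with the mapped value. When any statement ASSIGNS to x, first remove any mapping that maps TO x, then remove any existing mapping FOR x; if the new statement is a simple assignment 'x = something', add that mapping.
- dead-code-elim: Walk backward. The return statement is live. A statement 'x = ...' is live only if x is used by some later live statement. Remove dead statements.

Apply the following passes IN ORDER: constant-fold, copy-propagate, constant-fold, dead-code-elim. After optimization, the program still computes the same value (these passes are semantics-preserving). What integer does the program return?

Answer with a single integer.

Answer: 4

Derivation:
Initial IR:
  u = 1
  z = 0
  d = z - u
  b = 2 - 0
  v = 1
  c = 4
  return c
After constant-fold (7 stmts):
  u = 1
  z = 0
  d = z - u
  b = 2
  v = 1
  c = 4
  return c
After copy-propagate (7 stmts):
  u = 1
  z = 0
  d = 0 - 1
  b = 2
  v = 1
  c = 4
  return 4
After constant-fold (7 stmts):
  u = 1
  z = 0
  d = -1
  b = 2
  v = 1
  c = 4
  return 4
After dead-code-elim (1 stmts):
  return 4
Evaluate:
  u = 1  =>  u = 1
  z = 0  =>  z = 0
  d = z - u  =>  d = -1
  b = 2 - 0  =>  b = 2
  v = 1  =>  v = 1
  c = 4  =>  c = 4
  return c = 4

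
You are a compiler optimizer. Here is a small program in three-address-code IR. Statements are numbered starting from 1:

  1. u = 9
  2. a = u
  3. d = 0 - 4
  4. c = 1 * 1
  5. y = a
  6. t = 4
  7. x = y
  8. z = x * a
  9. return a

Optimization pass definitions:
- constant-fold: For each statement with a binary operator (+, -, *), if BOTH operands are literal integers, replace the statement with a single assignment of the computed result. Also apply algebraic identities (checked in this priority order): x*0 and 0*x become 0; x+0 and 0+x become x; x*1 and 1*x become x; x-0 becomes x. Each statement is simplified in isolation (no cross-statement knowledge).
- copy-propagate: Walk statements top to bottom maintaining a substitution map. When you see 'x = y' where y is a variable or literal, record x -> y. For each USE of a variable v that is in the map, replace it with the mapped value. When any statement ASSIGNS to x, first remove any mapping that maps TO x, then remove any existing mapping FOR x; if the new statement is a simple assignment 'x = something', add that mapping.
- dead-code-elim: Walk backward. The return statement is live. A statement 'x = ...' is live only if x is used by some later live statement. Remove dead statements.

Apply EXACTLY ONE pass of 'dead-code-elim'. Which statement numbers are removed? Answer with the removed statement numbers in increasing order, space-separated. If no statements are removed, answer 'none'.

Backward liveness scan:
Stmt 1 'u = 9': KEEP (u is live); live-in = []
Stmt 2 'a = u': KEEP (a is live); live-in = ['u']
Stmt 3 'd = 0 - 4': DEAD (d not in live set ['a'])
Stmt 4 'c = 1 * 1': DEAD (c not in live set ['a'])
Stmt 5 'y = a': DEAD (y not in live set ['a'])
Stmt 6 't = 4': DEAD (t not in live set ['a'])
Stmt 7 'x = y': DEAD (x not in live set ['a'])
Stmt 8 'z = x * a': DEAD (z not in live set ['a'])
Stmt 9 'return a': KEEP (return); live-in = ['a']
Removed statement numbers: [3, 4, 5, 6, 7, 8]
Surviving IR:
  u = 9
  a = u
  return a

Answer: 3 4 5 6 7 8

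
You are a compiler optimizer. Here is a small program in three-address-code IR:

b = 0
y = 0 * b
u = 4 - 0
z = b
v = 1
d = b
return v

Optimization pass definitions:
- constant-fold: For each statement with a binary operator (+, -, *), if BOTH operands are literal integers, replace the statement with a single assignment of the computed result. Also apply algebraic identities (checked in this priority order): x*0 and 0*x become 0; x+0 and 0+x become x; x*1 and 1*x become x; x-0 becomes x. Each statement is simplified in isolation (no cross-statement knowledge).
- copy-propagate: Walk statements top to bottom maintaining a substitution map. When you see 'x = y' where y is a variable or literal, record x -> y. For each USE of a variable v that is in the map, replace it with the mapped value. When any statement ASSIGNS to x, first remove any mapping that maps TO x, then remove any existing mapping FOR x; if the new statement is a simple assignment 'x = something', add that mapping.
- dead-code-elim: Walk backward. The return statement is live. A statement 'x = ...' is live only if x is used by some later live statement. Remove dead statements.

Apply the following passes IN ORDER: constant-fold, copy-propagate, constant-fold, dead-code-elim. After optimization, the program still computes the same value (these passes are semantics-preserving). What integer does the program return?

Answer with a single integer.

Initial IR:
  b = 0
  y = 0 * b
  u = 4 - 0
  z = b
  v = 1
  d = b
  return v
After constant-fold (7 stmts):
  b = 0
  y = 0
  u = 4
  z = b
  v = 1
  d = b
  return v
After copy-propagate (7 stmts):
  b = 0
  y = 0
  u = 4
  z = 0
  v = 1
  d = 0
  return 1
After constant-fold (7 stmts):
  b = 0
  y = 0
  u = 4
  z = 0
  v = 1
  d = 0
  return 1
After dead-code-elim (1 stmts):
  return 1
Evaluate:
  b = 0  =>  b = 0
  y = 0 * b  =>  y = 0
  u = 4 - 0  =>  u = 4
  z = b  =>  z = 0
  v = 1  =>  v = 1
  d = b  =>  d = 0
  return v = 1

Answer: 1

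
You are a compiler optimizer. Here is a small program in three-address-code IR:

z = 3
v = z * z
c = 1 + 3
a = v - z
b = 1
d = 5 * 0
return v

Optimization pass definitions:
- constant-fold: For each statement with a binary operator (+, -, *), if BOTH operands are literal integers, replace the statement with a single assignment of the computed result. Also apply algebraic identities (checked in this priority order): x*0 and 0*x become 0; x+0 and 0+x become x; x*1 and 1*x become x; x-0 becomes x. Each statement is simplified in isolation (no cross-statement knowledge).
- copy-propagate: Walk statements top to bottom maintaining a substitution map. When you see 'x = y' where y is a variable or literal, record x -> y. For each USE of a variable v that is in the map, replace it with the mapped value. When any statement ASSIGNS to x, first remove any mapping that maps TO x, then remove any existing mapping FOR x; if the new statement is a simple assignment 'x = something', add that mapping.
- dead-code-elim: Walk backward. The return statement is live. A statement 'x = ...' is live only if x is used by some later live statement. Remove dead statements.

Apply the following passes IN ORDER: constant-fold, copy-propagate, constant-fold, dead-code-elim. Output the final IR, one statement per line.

Answer: v = 9
return v

Derivation:
Initial IR:
  z = 3
  v = z * z
  c = 1 + 3
  a = v - z
  b = 1
  d = 5 * 0
  return v
After constant-fold (7 stmts):
  z = 3
  v = z * z
  c = 4
  a = v - z
  b = 1
  d = 0
  return v
After copy-propagate (7 stmts):
  z = 3
  v = 3 * 3
  c = 4
  a = v - 3
  b = 1
  d = 0
  return v
After constant-fold (7 stmts):
  z = 3
  v = 9
  c = 4
  a = v - 3
  b = 1
  d = 0
  return v
After dead-code-elim (2 stmts):
  v = 9
  return v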